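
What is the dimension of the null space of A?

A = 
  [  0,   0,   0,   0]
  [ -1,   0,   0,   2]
nullity(A) = 3

Row reduce:
Swap R1 ↔ R2
REF = 
  [ -1,   0,   0,   2]
  [  0,   0,   0,   0]
Pivot columns: 1 → 1 pivot.
rank(A) = 1, so nullity(A) = 4 - 1 = 3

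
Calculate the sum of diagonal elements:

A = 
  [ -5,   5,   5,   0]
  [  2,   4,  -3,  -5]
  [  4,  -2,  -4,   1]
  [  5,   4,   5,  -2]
-7

tr(A) = -5 + 4 + -4 + -2 = -7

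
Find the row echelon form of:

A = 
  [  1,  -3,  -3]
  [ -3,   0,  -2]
Row operations:
R2 → R2 + (3)·R1

Resulting echelon form:
REF = 
  [  1,  -3,  -3]
  [  0,  -9, -11]

Rank = 2 (number of non-zero pivot rows).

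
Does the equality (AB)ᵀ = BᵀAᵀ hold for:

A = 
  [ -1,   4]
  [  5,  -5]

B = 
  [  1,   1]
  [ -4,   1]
Yes

(AB)ᵀ = 
  [-17,  25]
  [  3,   0]

BᵀAᵀ = 
  [-17,  25]
  [  3,   0]

Both sides are equal — this is the standard identity (AB)ᵀ = BᵀAᵀ, which holds for all A, B.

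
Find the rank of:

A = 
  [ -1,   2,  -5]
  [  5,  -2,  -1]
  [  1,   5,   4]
Row reduce:
R2 → R2 + (5)·R1
R3 → R3 + (1)·R1
R3 → R3 - (7/8)·R2
REF = 
  [  -1,    2,   -5]
  [   0,    8,  -26]
  [   0,    0, 87/4]
Pivot columns: 1, 2, 3 → 3 pivots.

rank(A) = 3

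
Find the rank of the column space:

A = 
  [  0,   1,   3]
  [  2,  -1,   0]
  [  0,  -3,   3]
Row reduce:
Swap R1 ↔ R2
R3 → R3 + (3)·R2
REF = 
  [  2,  -1,   0]
  [  0,   1,   3]
  [  0,   0,  12]
Pivot columns: 1, 2, 3 → 3 pivots.
dim(Col(A)) = number of pivot columns = 3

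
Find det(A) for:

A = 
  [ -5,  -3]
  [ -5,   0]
For a 2×2 matrix, det = ad - bc = (-5)(0) - (-3)(-5) = -15

det(A) = -15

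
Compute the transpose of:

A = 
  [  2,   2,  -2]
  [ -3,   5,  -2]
Aᵀ = 
  [  2,  -3]
  [  2,   5]
  [ -2,  -2]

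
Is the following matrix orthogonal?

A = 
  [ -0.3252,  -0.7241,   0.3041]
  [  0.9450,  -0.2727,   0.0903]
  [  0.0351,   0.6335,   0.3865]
No

AᵀA = 
  [  1,   0,   0]
  [  0,   1,   0]
  [  0,   0,   0.2500]
≠ I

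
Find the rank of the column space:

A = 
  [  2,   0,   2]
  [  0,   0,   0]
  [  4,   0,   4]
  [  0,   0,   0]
Row reduce:
R3 → R3 - (2)·R1
REF = 
  [  2,   0,   2]
  [  0,   0,   0]
  [  0,   0,   0]
  [  0,   0,   0]
Pivot columns: 1 → 1 pivot.
dim(Col(A)) = number of pivot columns = 1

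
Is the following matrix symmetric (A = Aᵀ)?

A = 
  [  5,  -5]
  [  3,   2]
No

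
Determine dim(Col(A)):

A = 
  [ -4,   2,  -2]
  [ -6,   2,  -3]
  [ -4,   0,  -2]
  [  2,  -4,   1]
dim(Col(A)) = 2

Row reduce:
R2 → R2 - (3/2)·R1
R3 → R3 - (1)·R1
R4 → R4 + (1/2)·R1
R3 → R3 - (2)·R2
R4 → R4 - (3)·R2
REF = 
  [ -4,   2,  -2]
  [  0,  -1,   0]
  [  0,   0,   0]
  [  0,   0,   0]
Pivot columns: 1, 2 → 2 pivots.
dim(Col(A)) = number of pivot columns = 2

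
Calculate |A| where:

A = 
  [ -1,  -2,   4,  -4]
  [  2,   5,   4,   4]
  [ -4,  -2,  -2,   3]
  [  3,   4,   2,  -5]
-616

Cofactor expansion along row 1: det(A) = a₁₁M₁₁ - a₁₂M₁₂ + a₁₃M₁₃ - a₁₄M₁₄

M₁₁ = det[[5, 4, 4]; [-2, -2, 3]; [4, 2, -5]]
  = (5)·((-2)(-5) - (3)(2)) - (4)·((-2)(-5) - (3)(4)) + (4)·((-2)(2) - (-2)(4))
  = (5)(4) - (4)(-2) + (4)(4)
  = 44
M₁₂ = det[[2, 4, 4]; [-4, -2, 3]; [3, 2, -5]]
  = (2)·((-2)(-5) - (3)(2)) - (4)·((-4)(-5) - (3)(3)) + (4)·((-4)(2) - (-2)(3))
  = (2)(4) - (4)(11) + (4)(-2)
  = -44
M₁₃ = det[[2, 5, 4]; [-4, -2, 3]; [3, 4, -5]]
  = (2)·((-2)(-5) - (3)(4)) - (5)·((-4)(-5) - (3)(3)) + (4)·((-4)(4) - (-2)(3))
  = (2)(-2) - (5)(11) + (4)(-10)
  = -99
M₁₄ = det[[2, 5, 4]; [-4, -2, -2]; [3, 4, 2]]
  = (2)·((-2)(2) - (-2)(4)) - (5)·((-4)(2) - (-2)(3)) + (4)·((-4)(4) - (-2)(3))
  = (2)(4) - (5)(-2) + (4)(-10)
  = -22

det(A) = (-1)(44) - (-2)(-44) + (4)(-99) - (-4)(-22) = -616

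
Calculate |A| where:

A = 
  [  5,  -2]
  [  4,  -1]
3

For a 2×2 matrix, det = ad - bc = (5)(-1) - (-2)(4) = 3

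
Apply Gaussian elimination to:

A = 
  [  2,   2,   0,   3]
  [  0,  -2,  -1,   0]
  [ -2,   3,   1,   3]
Row operations:
R3 → R3 + (1)·R1
R3 → R3 + (5/2)·R2

Resulting echelon form:
REF = 
  [   2,    2,    0,    3]
  [   0,   -2,   -1,    0]
  [   0,    0, -3/2,    6]

Rank = 3 (number of non-zero pivot rows).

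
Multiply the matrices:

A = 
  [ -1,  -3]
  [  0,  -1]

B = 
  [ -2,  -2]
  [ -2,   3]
AB = 
  [  8,  -7]
  [  2,  -3]

A is 2×2 and B is 2×2, so AB is 2×2. Each entry is (row of A)·(column of B):
AB[1,1] = (-1)(-2) + (-3)(-2) = 8
AB[1,2] = (-1)(-2) + (-3)(3) = -7
AB[2,1] = (0)(-2) + (-1)(-2) = 2
AB[2,2] = (0)(-2) + (-1)(3) = -3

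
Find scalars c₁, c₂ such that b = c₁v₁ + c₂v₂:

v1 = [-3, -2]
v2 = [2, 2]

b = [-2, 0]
c1 = 2, c2 = 2

b = 2·v1 + 2·v2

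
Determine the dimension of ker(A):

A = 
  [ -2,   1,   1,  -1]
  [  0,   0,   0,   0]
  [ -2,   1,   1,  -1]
nullity(A) = 3

Row reduce:
R3 → R3 - (1)·R1
REF = 
  [ -2,   1,   1,  -1]
  [  0,   0,   0,   0]
  [  0,   0,   0,   0]
Pivot columns: 1 → 1 pivot.
rank(A) = 1, so nullity(A) = 4 - 1 = 3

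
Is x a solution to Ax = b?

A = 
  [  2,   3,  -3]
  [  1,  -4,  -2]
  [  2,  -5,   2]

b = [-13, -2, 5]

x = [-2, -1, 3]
No

Ax = [-16, -4, 7] ≠ b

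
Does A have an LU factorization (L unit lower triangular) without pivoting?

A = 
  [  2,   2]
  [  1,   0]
Yes.
A[1,1] = 2 ≠ 0, so Gaussian elimination proceeds without a row swap: multiplier ℓ₂₁ = (1)/(2) = 1/2, and U[2,2] = 0 - (1/2)(2) = -1.
L = 
  [  1,   0]
  [1/2,   1]
U = 
  [  2,   2]
  [  0,  -1]
Check row 2 of LU: [(1/2)(2), (1/2)(2) + (-1)] = [1, 0] = row 2 of A ✓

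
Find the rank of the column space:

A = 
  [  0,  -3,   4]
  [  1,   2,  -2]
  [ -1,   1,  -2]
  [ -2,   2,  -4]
dim(Col(A)) = 2

Row reduce:
Swap R1 ↔ R2
R3 → R3 + (1)·R1
R4 → R4 + (2)·R1
R3 → R3 + (1)·R2
R4 → R4 + (2)·R2
REF = 
  [  1,   2,  -2]
  [  0,  -3,   4]
  [  0,   0,   0]
  [  0,   0,   0]
Pivot columns: 1, 2 → 2 pivots.
dim(Col(A)) = number of pivot columns = 2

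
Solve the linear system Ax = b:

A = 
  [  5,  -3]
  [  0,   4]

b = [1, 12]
Row reduce the augmented matrix [A|b]:
(already in echelon form)
REF = 
  [  5,  -3,   1]
  [  0,   4,  12]

Back-substitution:
x₂ = 12 / 4 = 3
x₁ = (1 - (-3)(3)) / 5 = 2

x = [2, 3]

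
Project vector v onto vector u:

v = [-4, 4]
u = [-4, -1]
v·u = (-4)(-4) + (4)(-1) = 12
u·u = (-4)² + (-1)² = 17
proj_u(v) = (v·u / u·u) × u = (12/17) × u

proj_u(v) = [-48/17, -12/17]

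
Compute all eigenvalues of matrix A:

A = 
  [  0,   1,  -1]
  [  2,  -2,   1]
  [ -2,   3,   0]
Characteristic polynomial: det(λI - A) = λ³ + 2λ² - 7λ + 4
Testing integer divisors of the constant term: p(1) = 0, so (λ - 1) is a factor:
p(λ) = (λ - 1)(λ² + 3λ - 4)
λ² + 3λ - 4 = (λ + 4)(λ - 1)

λ = 1, 1, -4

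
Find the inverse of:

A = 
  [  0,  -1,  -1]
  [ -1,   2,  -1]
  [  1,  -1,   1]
det(A) = (0)·((2)(1) - (-1)(-1)) - (-1)·((-1)(1) - (-1)(1)) + (-1)·((-1)(-1) - (2)(1))
  = (0)(1) - (-1)(0) + (-1)(-1)
  = 1
det(A) = 1 ≠ 0, so A is invertible.

Cofactors Cᵢⱼ = (-1)ⁱ⁺ʲ·Mᵢⱼ:
C = 
  [  1,   0,  -1]
  [  2,   1,  -1]
  [  3,   1,  -1]

adj(A) = Cᵀ:
adj(A) = 
  [  1,   2,   3]
  [  0,   1,   1]
  [ -1,  -1,  -1]

A⁻¹ = (1) · adj(A):
A⁻¹ = 
  [  1,   2,   3]
  [  0,   1,   1]
  [ -1,  -1,  -1]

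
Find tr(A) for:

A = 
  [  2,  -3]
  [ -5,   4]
6

tr(A) = 2 + 4 = 6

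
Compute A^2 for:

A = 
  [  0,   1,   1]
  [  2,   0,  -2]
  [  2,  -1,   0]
A² = A·A:
A²[1,1] = (0)(0) + (1)(2) + (1)(2) = 4
A²[1,2] = (0)(1) + (1)(0) + (1)(-1) = -1
A²[1,3] = (0)(1) + (1)(-2) + (1)(0) = -2
A²[2,1] = (2)(0) + (0)(2) + (-2)(2) = -4
A²[2,2] = (2)(1) + (0)(0) + (-2)(-1) = 4
A²[2,3] = (2)(1) + (0)(-2) + (-2)(0) = 2
A²[3,1] = (2)(0) + (-1)(2) + (0)(2) = -2
A²[3,2] = (2)(1) + (-1)(0) + (0)(-1) = 2
A²[3,3] = (2)(1) + (-1)(-2) + (0)(0) = 4
A² = 
  [  4,  -1,  -2]
  [ -4,   4,   2]
  [ -2,   2,   4]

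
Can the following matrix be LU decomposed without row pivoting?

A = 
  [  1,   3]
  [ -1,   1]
Yes.
A[1,1] = 1 ≠ 0, so Gaussian elimination proceeds without a row swap: multiplier ℓ₂₁ = (-1)/(1) = -1, and U[2,2] = 1 - (-1)(3) = 4.
L = 
  [  1,   0]
  [ -1,   1]
U = 
  [  1,   3]
  [  0,   4]
Check row 2 of LU: [(-1)(1), (-1)(3) + 4] = [-1, 1] = row 2 of A ✓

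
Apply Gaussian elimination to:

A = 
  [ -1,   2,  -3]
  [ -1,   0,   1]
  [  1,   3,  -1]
Row operations:
R2 → R2 - (1)·R1
R3 → R3 + (1)·R1
R3 → R3 + (5/2)·R2

Resulting echelon form:
REF = 
  [ -1,   2,  -3]
  [  0,  -2,   4]
  [  0,   0,   6]

Rank = 3 (number of non-zero pivot rows).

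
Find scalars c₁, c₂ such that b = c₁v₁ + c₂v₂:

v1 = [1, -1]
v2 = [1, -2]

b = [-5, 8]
c1 = -2, c2 = -3

b = -2·v1 + -3·v2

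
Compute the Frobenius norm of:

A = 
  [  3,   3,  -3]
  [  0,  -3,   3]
||A||_F = 6.708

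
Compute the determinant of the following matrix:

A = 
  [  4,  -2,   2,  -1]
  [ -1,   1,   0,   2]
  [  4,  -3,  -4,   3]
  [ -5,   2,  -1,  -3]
Cofactor expansion along row 1: det(A) = a₁₁M₁₁ - a₁₂M₁₂ + a₁₃M₁₃ - a₁₄M₁₄

M₁₁ = det[[1, 0, 2]; [-3, -4, 3]; [2, -1, -3]]
  = (1)·((-4)(-3) - (3)(-1)) - (0)·((-3)(-3) - (3)(2)) + (2)·((-3)(-1) - (-4)(2))
  = (1)(15) - (0)(3) + (2)(11)
  = 37
M₁₂ = det[[-1, 0, 2]; [4, -4, 3]; [-5, -1, -3]]
  = (-1)·((-4)(-3) - (3)(-1)) - (0)·((4)(-3) - (3)(-5)) + (2)·((4)(-1) - (-4)(-5))
  = (-1)(15) - (0)(3) + (2)(-24)
  = -63
M₁₃ = det[[-1, 1, 2]; [4, -3, 3]; [-5, 2, -3]]
  = (-1)·((-3)(-3) - (3)(2)) - (1)·((4)(-3) - (3)(-5)) + (2)·((4)(2) - (-3)(-5))
  = (-1)(3) - (1)(3) + (2)(-7)
  = -20
M₁₄ = det[[-1, 1, 0]; [4, -3, -4]; [-5, 2, -1]]
  = (-1)·((-3)(-1) - (-4)(2)) - (1)·((4)(-1) - (-4)(-5)) + (0)·((4)(2) - (-3)(-5))
  = (-1)(11) - (1)(-24) + (0)(-7)
  = 13

det(A) = (4)(37) - (-2)(-63) + (2)(-20) - (-1)(13) = -5

det(A) = -5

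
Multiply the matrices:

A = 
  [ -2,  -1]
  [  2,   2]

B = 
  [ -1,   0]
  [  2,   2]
AB = 
  [  0,  -2]
  [  2,   4]

A is 2×2 and B is 2×2, so AB is 2×2. Each entry is (row of A)·(column of B):
AB[1,1] = (-2)(-1) + (-1)(2) = 0
AB[1,2] = (-2)(0) + (-1)(2) = -2
AB[2,1] = (2)(-1) + (2)(2) = 2
AB[2,2] = (2)(0) + (2)(2) = 4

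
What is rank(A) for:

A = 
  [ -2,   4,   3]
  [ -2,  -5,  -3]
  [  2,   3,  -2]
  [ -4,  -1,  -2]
Row reduce:
R2 → R2 - (1)·R1
R3 → R3 + (1)·R1
R4 → R4 - (2)·R1
R3 → R3 + (7/9)·R2
R4 → R4 - (1)·R2
R4 → R4 - (6/11)·R3
REF = 
  [   -2,     4,     3]
  [    0,    -9,    -6]
  [    0,     0, -11/3]
  [    0,     0,     0]
Pivot columns: 1, 2, 3 → 3 pivots.

rank(A) = 3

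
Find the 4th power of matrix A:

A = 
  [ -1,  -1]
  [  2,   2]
A² = A·A:
A²[1,1] = (-1)(-1) + (-1)(2) = -1
A²[1,2] = (-1)(-1) + (-1)(2) = -1
A²[2,1] = (2)(-1) + (2)(2) = 2
A²[2,2] = (2)(-1) + (2)(2) = 2
A² = 
  [ -1,  -1]
  [  2,   2]

A^3 = A^2·A:
A^3[1,1] = (-1)(-1) + (-1)(2) = -1
A^3[1,2] = (-1)(-1) + (-1)(2) = -1
A^3[2,1] = (2)(-1) + (2)(2) = 2
A^3[2,2] = (2)(-1) + (2)(2) = 2
A^3 = 
  [ -1,  -1]
  [  2,   2]

A^4 = A^3·A:
A^4[1,1] = (-1)(-1) + (-1)(2) = -1
A^4[1,2] = (-1)(-1) + (-1)(2) = -1
A^4[2,1] = (2)(-1) + (2)(2) = 2
A^4[2,2] = (2)(-1) + (2)(2) = 2
A^4 = 
  [ -1,  -1]
  [  2,   2]

Therefore
A^4 = 
  [ -1,  -1]
  [  2,   2]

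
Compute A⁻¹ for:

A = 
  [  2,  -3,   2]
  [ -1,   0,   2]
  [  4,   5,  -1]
det(A) = (2)·((0)(-1) - (2)(5)) - (-3)·((-1)(-1) - (2)(4)) + (2)·((-1)(5) - (0)(4))
  = (2)(-10) - (-3)(-7) + (2)(-5)
  = -51
det(A) = -51 ≠ 0, so A is invertible.

Cofactors Cᵢⱼ = (-1)ⁱ⁺ʲ·Mᵢⱼ:
C = 
  [-10,   7,  -5]
  [  7, -10, -22]
  [ -6,  -6,  -3]

adj(A) = Cᵀ:
adj(A) = 
  [-10,   7,  -6]
  [  7, -10,  -6]
  [ -5, -22,  -3]

A⁻¹ = (-1/51) · adj(A):
A⁻¹ = 
  [10/51, -7/51,  2/17]
  [-7/51, 10/51,  2/17]
  [ 5/51, 22/51,  1/17]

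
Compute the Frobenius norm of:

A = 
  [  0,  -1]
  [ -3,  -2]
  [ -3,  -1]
||A||_F = 4.899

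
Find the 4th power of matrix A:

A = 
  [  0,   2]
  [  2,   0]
A^4 = 
  [ 16,   0]
  [  0,  16]

A² = A·A:
A²[1,1] = (0)(0) + (2)(2) = 4
A²[1,2] = (0)(2) + (2)(0) = 0
A²[2,1] = (2)(0) + (0)(2) = 0
A²[2,2] = (2)(2) + (0)(0) = 4
A² = 
  [  4,   0]
  [  0,   4]

A^3 = A^2·A:
A^3[1,1] = (4)(0) + (0)(2) = 0
A^3[1,2] = (4)(2) + (0)(0) = 8
A^3[2,1] = (0)(0) + (4)(2) = 8
A^3[2,2] = (0)(2) + (4)(0) = 0
A^3 = 
  [  0,   8]
  [  8,   0]

A^4 = A^3·A:
A^4[1,1] = (0)(0) + (8)(2) = 16
A^4[1,2] = (0)(2) + (8)(0) = 0
A^4[2,1] = (8)(0) + (0)(2) = 0
A^4[2,2] = (8)(2) + (0)(0) = 16
A^4 = 
  [ 16,   0]
  [  0,  16]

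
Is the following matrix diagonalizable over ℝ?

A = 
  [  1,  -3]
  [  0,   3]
Yes

tr(A) = 4, det(A) = 3
Characteristic polynomial: λ² - tr(A)λ + det(A) = λ² - 4λ + 3
λ² - 4λ + 3 = (λ - 1)(λ - 3)
Eigenvalues: 3, 1
λ=1: alg. mult. = 1, geom. mult. = 2 - rank(A - (1)I) = 2 - 1 = 1
λ=3: alg. mult. = 1, geom. mult. = 2 - rank(A - (3)I) = 2 - 1 = 1
Sum of geometric multiplicities equals n, so A has n independent eigenvectors.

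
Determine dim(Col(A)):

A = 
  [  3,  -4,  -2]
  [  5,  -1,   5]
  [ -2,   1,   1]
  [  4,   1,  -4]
Row reduce:
R2 → R2 - (5/3)·R1
R3 → R3 + (2/3)·R1
R4 → R4 - (4/3)·R1
R3 → R3 + (5/17)·R2
R4 → R4 - (19/17)·R2
R4 → R4 + (181/36)·R3
REF = 
  [    3,    -4,    -2]
  [    0,  17/3,  25/3]
  [    0,     0, 36/17]
  [    0,     0,     0]
Pivot columns: 1, 2, 3 → 3 pivots.
dim(Col(A)) = number of pivot columns = 3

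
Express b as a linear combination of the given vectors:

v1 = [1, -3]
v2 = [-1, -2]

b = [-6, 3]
c1 = -3, c2 = 3

b = -3·v1 + 3·v2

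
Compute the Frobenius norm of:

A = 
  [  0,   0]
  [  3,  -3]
||A||_F = 4.243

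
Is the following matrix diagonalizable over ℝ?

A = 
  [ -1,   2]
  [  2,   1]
Yes

tr(A) = 0, det(A) = -5
Characteristic polynomial: λ² - tr(A)λ + det(A) = λ² - 5
λ² - 5 = 0  ⇒  λ = (0 ± √((0)² - 4·(-5)))/2 = (0 ± √(20))/2
  = √5,  -√5
Eigenvalues: √5, -√5  (≈ 2.236, -2.236)
The two irrational eigenvalues are distinct (simple), so each has alg. mult. = geom. mult. = 1.
Sum of geometric multiplicities equals n, so A has n independent eigenvectors.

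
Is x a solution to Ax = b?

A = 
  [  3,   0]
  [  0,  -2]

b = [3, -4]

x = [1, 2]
Yes

Ax = [3, -4] = b ✓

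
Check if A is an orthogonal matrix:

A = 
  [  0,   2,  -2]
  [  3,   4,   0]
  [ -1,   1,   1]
No

AᵀA = 
  [ 10,  11,  -1]
  [ 11,  21,  -3]
  [ -1,  -3,   5]
≠ I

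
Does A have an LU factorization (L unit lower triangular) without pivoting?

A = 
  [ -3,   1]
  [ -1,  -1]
Yes.
A[1,1] = -3 ≠ 0, so Gaussian elimination proceeds without a row swap: multiplier ℓ₂₁ = (-1)/(-3) = 1/3, and U[2,2] = -1 - (1/3)(1) = -4/3.
L = 
  [  1,   0]
  [1/3,   1]
U = 
  [  -3,    1]
  [   0, -4/3]
Check row 2 of LU: [(1/3)(-3), (1/3)(1) + (-4/3)] = [-1, -1] = row 2 of A ✓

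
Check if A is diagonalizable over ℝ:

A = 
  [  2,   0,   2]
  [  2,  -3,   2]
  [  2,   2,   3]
Yes

Characteristic polynomial: det(λI - A) = λ³ - 2λ² - 17λ + 6
By the rational root theorem any rational root is an integer dividing 6; none of those is a root, so p(λ) has no rational roots and hence (being an irreducible cubic) no repeated roots.
Discriminant of the cubic: Δ = 23700
Δ > 0 ⇒ three distinct real eigenvalues: λ ≈ -3.443, 0.3416, 5.102
Three distinct real eigenvalues, so A has 3 independent eigenvectors.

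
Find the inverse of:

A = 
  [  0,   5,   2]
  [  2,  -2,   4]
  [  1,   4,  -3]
det(A) = (0)·((-2)(-3) - (4)(4)) - (5)·((2)(-3) - (4)(1)) + (2)·((2)(4) - (-2)(1))
  = (0)(-10) - (5)(-10) + (2)(10)
  = 70
det(A) = 70 ≠ 0, so A is invertible.

Cofactors Cᵢⱼ = (-1)ⁱ⁺ʲ·Mᵢⱼ:
C = 
  [-10,  10,  10]
  [ 23,  -2,   5]
  [ 24,   4, -10]

adj(A) = Cᵀ:
adj(A) = 
  [-10,  23,  24]
  [ 10,  -2,   4]
  [ 10,   5, -10]

A⁻¹ = (1/70) · adj(A):
A⁻¹ = 
  [ -1/7, 23/70, 12/35]
  [  1/7, -1/35,  2/35]
  [  1/7,  1/14,  -1/7]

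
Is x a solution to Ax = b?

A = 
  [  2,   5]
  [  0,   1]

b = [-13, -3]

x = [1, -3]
Yes

Ax = [-13, -3] = b ✓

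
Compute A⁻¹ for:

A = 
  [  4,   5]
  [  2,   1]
det(A) = (4)(1) - (5)(2) = -6
For a 2×2 matrix, A⁻¹ = (1/det(A)) · [[d, -b], [-c, a]]
    = (-1/6) · [[1, -5], [-2, 4]]

A⁻¹ = 
  [-1/6,  5/6]
  [ 1/3, -2/3]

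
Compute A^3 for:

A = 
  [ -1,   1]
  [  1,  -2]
A^3 = 
  [ -5,   8]
  [  8, -13]

A² = A·A:
A²[1,1] = (-1)(-1) + (1)(1) = 2
A²[1,2] = (-1)(1) + (1)(-2) = -3
A²[2,1] = (1)(-1) + (-2)(1) = -3
A²[2,2] = (1)(1) + (-2)(-2) = 5
A² = 
  [  2,  -3]
  [ -3,   5]

A^3 = A^2·A:
A^3[1,1] = (2)(-1) + (-3)(1) = -5
A^3[1,2] = (2)(1) + (-3)(-2) = 8
A^3[2,1] = (-3)(-1) + (5)(1) = 8
A^3[2,2] = (-3)(1) + (5)(-2) = -13
A^3 = 
  [ -5,   8]
  [  8, -13]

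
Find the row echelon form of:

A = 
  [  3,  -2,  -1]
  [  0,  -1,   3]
Row operations:
No row operations needed (already in echelon form).

Resulting echelon form:
REF = 
  [  3,  -2,  -1]
  [  0,  -1,   3]

Rank = 2 (number of non-zero pivot rows).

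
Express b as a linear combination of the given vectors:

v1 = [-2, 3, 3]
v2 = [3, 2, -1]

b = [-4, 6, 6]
c1 = 2, c2 = 0

b = 2·v1 + 0·v2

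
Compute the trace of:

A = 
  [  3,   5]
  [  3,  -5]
-2

tr(A) = 3 + -5 = -2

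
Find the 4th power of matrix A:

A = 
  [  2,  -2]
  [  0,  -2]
A² = A·A:
A²[1,1] = (2)(2) + (-2)(0) = 4
A²[1,2] = (2)(-2) + (-2)(-2) = 0
A²[2,1] = (0)(2) + (-2)(0) = 0
A²[2,2] = (0)(-2) + (-2)(-2) = 4
A² = 
  [  4,   0]
  [  0,   4]

A^3 = A^2·A:
A^3[1,1] = (4)(2) + (0)(0) = 8
A^3[1,2] = (4)(-2) + (0)(-2) = -8
A^3[2,1] = (0)(2) + (4)(0) = 0
A^3[2,2] = (0)(-2) + (4)(-2) = -8
A^3 = 
  [  8,  -8]
  [  0,  -8]

A^4 = A^3·A:
A^4[1,1] = (8)(2) + (-8)(0) = 16
A^4[1,2] = (8)(-2) + (-8)(-2) = 0
A^4[2,1] = (0)(2) + (-8)(0) = 0
A^4[2,2] = (0)(-2) + (-8)(-2) = 16
A^4 = 
  [ 16,   0]
  [  0,  16]

Therefore
A^4 = 
  [ 16,   0]
  [  0,  16]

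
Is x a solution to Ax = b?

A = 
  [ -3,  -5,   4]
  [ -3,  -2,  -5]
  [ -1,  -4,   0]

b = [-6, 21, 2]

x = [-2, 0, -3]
Yes

Ax = [-6, 21, 2] = b ✓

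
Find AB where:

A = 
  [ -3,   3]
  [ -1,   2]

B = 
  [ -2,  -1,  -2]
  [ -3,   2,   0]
AB = 
  [ -3,   9,   6]
  [ -4,   5,   2]

A is 2×2 and B is 2×3, so AB is 2×3. Each entry is (row of A)·(column of B):
AB[1,1] = (-3)(-2) + (3)(-3) = -3
AB[1,2] = (-3)(-1) + (3)(2) = 9
AB[1,3] = (-3)(-2) + (3)(0) = 6
AB[2,1] = (-1)(-2) + (2)(-3) = -4
AB[2,2] = (-1)(-1) + (2)(2) = 5
AB[2,3] = (-1)(-2) + (2)(0) = 2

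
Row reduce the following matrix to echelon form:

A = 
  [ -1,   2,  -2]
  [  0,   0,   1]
Row operations:
No row operations needed (already in echelon form).

Resulting echelon form:
REF = 
  [ -1,   2,  -2]
  [  0,   0,   1]

Rank = 2 (number of non-zero pivot rows).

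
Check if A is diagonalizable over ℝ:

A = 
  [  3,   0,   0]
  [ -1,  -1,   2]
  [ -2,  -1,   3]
Yes

Characteristic polynomial: det(λI - A) = λ³ - 5λ² + 5λ + 3
Testing integer divisors of the constant term: p(3) = 0, so (λ - 3) is a factor:
p(λ) = (λ - 3)(λ² - 2λ - 1)
λ² - 2λ - 1 = 0  ⇒  λ = (2 ± √((-2)² - 4·(-1)))/2 = (2 ± √(8))/2
  = 1 + √2,  1 - √2
Eigenvalues: 3, 1 + √2, 1 - √2  (≈ 3, 2.414, -0.4142)
The two irrational eigenvalues are distinct (simple), so each has alg. mult. = geom. mult. = 1.
λ=3: alg. mult. = 1, geom. mult. = 3 - rank(A - (3)I) = 3 - 2 = 1
Sum of geometric multiplicities equals n, so A has n independent eigenvectors.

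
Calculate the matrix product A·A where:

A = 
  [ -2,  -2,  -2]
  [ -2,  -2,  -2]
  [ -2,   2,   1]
A² = A·A:
A²[1,1] = (-2)(-2) + (-2)(-2) + (-2)(-2) = 12
A²[1,2] = (-2)(-2) + (-2)(-2) + (-2)(2) = 4
A²[1,3] = (-2)(-2) + (-2)(-2) + (-2)(1) = 6
A²[2,1] = (-2)(-2) + (-2)(-2) + (-2)(-2) = 12
A²[2,2] = (-2)(-2) + (-2)(-2) + (-2)(2) = 4
A²[2,3] = (-2)(-2) + (-2)(-2) + (-2)(1) = 6
A²[3,1] = (-2)(-2) + (2)(-2) + (1)(-2) = -2
A²[3,2] = (-2)(-2) + (2)(-2) + (1)(2) = 2
A²[3,3] = (-2)(-2) + (2)(-2) + (1)(1) = 1
A² = 
  [ 12,   4,   6]
  [ 12,   4,   6]
  [ -2,   2,   1]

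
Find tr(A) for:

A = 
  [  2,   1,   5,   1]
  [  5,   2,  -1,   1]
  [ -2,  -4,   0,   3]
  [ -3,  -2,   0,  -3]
1

tr(A) = 2 + 2 + 0 + -3 = 1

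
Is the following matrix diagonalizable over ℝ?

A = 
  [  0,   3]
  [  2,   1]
Yes

tr(A) = 1, det(A) = -6
Characteristic polynomial: λ² - tr(A)λ + det(A) = λ² - λ - 6
λ² - λ - 6 = (λ + 2)(λ - 3)
Eigenvalues: 3, -2
λ=-2: alg. mult. = 1, geom. mult. = 2 - rank(A - (-2)I) = 2 - 1 = 1
λ=3: alg. mult. = 1, geom. mult. = 2 - rank(A - (3)I) = 2 - 1 = 1
Sum of geometric multiplicities equals n, so A has n independent eigenvectors.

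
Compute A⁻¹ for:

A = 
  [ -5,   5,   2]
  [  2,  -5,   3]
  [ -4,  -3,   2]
det(A) = (-5)·((-5)(2) - (3)(-3)) - (5)·((2)(2) - (3)(-4)) + (2)·((2)(-3) - (-5)(-4))
  = (-5)(-1) - (5)(16) + (2)(-26)
  = -127
det(A) = -127 ≠ 0, so A is invertible.

Cofactors Cᵢⱼ = (-1)ⁱ⁺ʲ·Mᵢⱼ:
C = 
  [ -1, -16, -26]
  [-16,  -2, -35]
  [ 25,  19,  15]

adj(A) = Cᵀ:
adj(A) = 
  [ -1, -16,  25]
  [-16,  -2,  19]
  [-26, -35,  15]

A⁻¹ = (-1/127) · adj(A):
A⁻¹ = 
  [  1/127,  16/127, -25/127]
  [ 16/127,   2/127, -19/127]
  [ 26/127,  35/127, -15/127]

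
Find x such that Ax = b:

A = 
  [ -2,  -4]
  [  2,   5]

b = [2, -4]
Row reduce the augmented matrix [A|b]:
R2 → R2 + (1)·R1
REF = 
  [ -2,  -4,   2]
  [  0,   1,  -2]

Back-substitution:
x₂ = (-2) / 1 = -2
x₁ = (2 - (-4)(-2)) / (-2) = 3

x = [3, -2]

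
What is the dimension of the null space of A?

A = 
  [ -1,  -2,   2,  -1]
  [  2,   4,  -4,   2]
nullity(A) = 3

Row reduce:
R2 → R2 + (2)·R1
REF = 
  [ -1,  -2,   2,  -1]
  [  0,   0,   0,   0]
Pivot columns: 1 → 1 pivot.
rank(A) = 1, so nullity(A) = 4 - 1 = 3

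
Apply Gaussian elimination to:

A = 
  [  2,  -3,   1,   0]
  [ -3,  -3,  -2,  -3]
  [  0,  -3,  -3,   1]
Row operations:
R2 → R2 + (3/2)·R1
R3 → R3 - (2/5)·R2

Resulting echelon form:
REF = 
  [    2,    -3,     1,     0]
  [    0, -15/2,  -1/2,    -3]
  [    0,     0, -14/5,  11/5]

Rank = 3 (number of non-zero pivot rows).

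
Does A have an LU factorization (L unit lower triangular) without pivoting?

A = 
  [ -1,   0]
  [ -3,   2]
Yes.
A[1,1] = -1 ≠ 0, so Gaussian elimination proceeds without a row swap: multiplier ℓ₂₁ = (-3)/(-1) = 3, and U[2,2] = 2 - (3)(0) = 2.
L = 
  [  1,   0]
  [  3,   1]
U = 
  [ -1,   0]
  [  0,   2]
Check row 2 of LU: [(3)(-1), (3)(0) + 2] = [-3, 2] = row 2 of A ✓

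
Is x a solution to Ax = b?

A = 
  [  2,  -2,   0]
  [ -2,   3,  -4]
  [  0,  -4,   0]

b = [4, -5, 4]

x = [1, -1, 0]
Yes

Ax = [4, -5, 4] = b ✓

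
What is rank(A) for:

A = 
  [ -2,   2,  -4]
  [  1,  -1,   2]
rank(A) = 1

Row reduce:
R2 → R2 + (1/2)·R1
REF = 
  [ -2,   2,  -4]
  [  0,   0,   0]
Pivot columns: 1 → 1 pivot.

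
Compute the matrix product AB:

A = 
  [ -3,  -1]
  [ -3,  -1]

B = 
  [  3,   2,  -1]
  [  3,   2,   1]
A is 2×2 and B is 2×3, so AB is 2×3. Each entry is (row of A)·(column of B):
AB[1,1] = (-3)(3) + (-1)(3) = -12
AB[1,2] = (-3)(2) + (-1)(2) = -8
AB[1,3] = (-3)(-1) + (-1)(1) = 2
AB[2,1] = (-3)(3) + (-1)(3) = -12
AB[2,2] = (-3)(2) + (-1)(2) = -8
AB[2,3] = (-3)(-1) + (-1)(1) = 2

AB = 
  [-12,  -8,   2]
  [-12,  -8,   2]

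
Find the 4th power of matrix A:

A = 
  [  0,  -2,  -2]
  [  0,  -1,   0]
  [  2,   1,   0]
A² = A·A:
A²[1,1] = (0)(0) + (-2)(0) + (-2)(2) = -4
A²[1,2] = (0)(-2) + (-2)(-1) + (-2)(1) = 0
A²[1,3] = (0)(-2) + (-2)(0) + (-2)(0) = 0
A²[2,1] = (0)(0) + (-1)(0) + (0)(2) = 0
A²[2,2] = (0)(-2) + (-1)(-1) + (0)(1) = 1
A²[2,3] = (0)(-2) + (-1)(0) + (0)(0) = 0
A²[3,1] = (2)(0) + (1)(0) + (0)(2) = 0
A²[3,2] = (2)(-2) + (1)(-1) + (0)(1) = -5
A²[3,3] = (2)(-2) + (1)(0) + (0)(0) = -4
A² = 
  [ -4,   0,   0]
  [  0,   1,   0]
  [  0,  -5,  -4]

A^3 = A^2·A:
A^3[1,1] = (-4)(0) + (0)(0) + (0)(2) = 0
A^3[1,2] = (-4)(-2) + (0)(-1) + (0)(1) = 8
A^3[1,3] = (-4)(-2) + (0)(0) + (0)(0) = 8
A^3[2,1] = (0)(0) + (1)(0) + (0)(2) = 0
A^3[2,2] = (0)(-2) + (1)(-1) + (0)(1) = -1
A^3[2,3] = (0)(-2) + (1)(0) + (0)(0) = 0
A^3[3,1] = (0)(0) + (-5)(0) + (-4)(2) = -8
A^3[3,2] = (0)(-2) + (-5)(-1) + (-4)(1) = 1
A^3[3,3] = (0)(-2) + (-5)(0) + (-4)(0) = 0
A^3 = 
  [  0,   8,   8]
  [  0,  -1,   0]
  [ -8,   1,   0]

A^4 = A^3·A:
A^4[1,1] = (0)(0) + (8)(0) + (8)(2) = 16
A^4[1,2] = (0)(-2) + (8)(-1) + (8)(1) = 0
A^4[1,3] = (0)(-2) + (8)(0) + (8)(0) = 0
A^4[2,1] = (0)(0) + (-1)(0) + (0)(2) = 0
A^4[2,2] = (0)(-2) + (-1)(-1) + (0)(1) = 1
A^4[2,3] = (0)(-2) + (-1)(0) + (0)(0) = 0
A^4[3,1] = (-8)(0) + (1)(0) + (0)(2) = 0
A^4[3,2] = (-8)(-2) + (1)(-1) + (0)(1) = 15
A^4[3,3] = (-8)(-2) + (1)(0) + (0)(0) = 16
A^4 = 
  [ 16,   0,   0]
  [  0,   1,   0]
  [  0,  15,  16]

Therefore
A^4 = 
  [ 16,   0,   0]
  [  0,   1,   0]
  [  0,  15,  16]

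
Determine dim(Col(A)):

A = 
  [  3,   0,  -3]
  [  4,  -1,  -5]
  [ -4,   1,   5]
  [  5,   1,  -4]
Row reduce:
R2 → R2 - (4/3)·R1
R3 → R3 + (4/3)·R1
R4 → R4 - (5/3)·R1
R3 → R3 + (1)·R2
R4 → R4 + (1)·R2
REF = 
  [  3,   0,  -3]
  [  0,  -1,  -1]
  [  0,   0,   0]
  [  0,   0,   0]
Pivot columns: 1, 2 → 2 pivots.
dim(Col(A)) = number of pivot columns = 2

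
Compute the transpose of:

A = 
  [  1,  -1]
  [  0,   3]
Aᵀ = 
  [  1,   0]
  [ -1,   3]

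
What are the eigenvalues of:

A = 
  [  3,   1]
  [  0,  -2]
λ = 3, -2

tr(A) = 1, det(A) = -6
Characteristic polynomial: λ² - tr(A)λ + det(A) = λ² - λ - 6
λ² - λ - 6 = (λ + 2)(λ - 3)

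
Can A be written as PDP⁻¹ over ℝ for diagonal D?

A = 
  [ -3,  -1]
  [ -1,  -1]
Yes

tr(A) = -4, det(A) = 2
Characteristic polynomial: λ² - tr(A)λ + det(A) = λ² + 4λ + 2
λ² + 4λ + 2 = 0  ⇒  λ = (-4 ± √((4)² - 4·(2)))/2 = (-4 ± √(8))/2
  = -2 + √2,  -2 - √2
Eigenvalues: -2 + √2, -2 - √2  (≈ -0.5858, -3.414)
The two irrational eigenvalues are distinct (simple), so each has alg. mult. = geom. mult. = 1.
Sum of geometric multiplicities equals n, so A has n independent eigenvectors.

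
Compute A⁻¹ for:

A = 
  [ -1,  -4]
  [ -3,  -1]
det(A) = (-1)(-1) - (-4)(-3) = -11
For a 2×2 matrix, A⁻¹ = (1/det(A)) · [[d, -b], [-c, a]]
    = (-1/11) · [[-1, 4], [3, -1]]

A⁻¹ = 
  [ 1/11, -4/11]
  [-3/11,  1/11]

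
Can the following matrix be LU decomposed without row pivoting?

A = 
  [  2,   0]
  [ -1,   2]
Yes.
A[1,1] = 2 ≠ 0, so Gaussian elimination proceeds without a row swap: multiplier ℓ₂₁ = (-1)/(2) = -1/2, and U[2,2] = 2 - (-1/2)(0) = 2.
L = 
  [   1,    0]
  [-1/2,    1]
U = 
  [  2,   0]
  [  0,   2]
Check row 2 of LU: [(-1/2)(2), (-1/2)(0) + 2] = [-1, 2] = row 2 of A ✓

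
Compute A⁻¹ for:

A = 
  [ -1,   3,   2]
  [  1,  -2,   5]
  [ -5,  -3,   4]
det(A) = (-1)·((-2)(4) - (5)(-3)) - (3)·((1)(4) - (5)(-5)) + (2)·((1)(-3) - (-2)(-5))
  = (-1)(7) - (3)(29) + (2)(-13)
  = -120
det(A) = -120 ≠ 0, so A is invertible.

Cofactors Cᵢⱼ = (-1)ⁱ⁺ʲ·Mᵢⱼ:
C = 
  [  7, -29, -13]
  [-18,   6, -18]
  [ 19,   7,  -1]

adj(A) = Cᵀ:
adj(A) = 
  [  7, -18,  19]
  [-29,   6,   7]
  [-13, -18,  -1]

A⁻¹ = (-1/120) · adj(A):
A⁻¹ = 
  [ -7/120,    3/20, -19/120]
  [ 29/120,   -1/20,  -7/120]
  [ 13/120,    3/20,   1/120]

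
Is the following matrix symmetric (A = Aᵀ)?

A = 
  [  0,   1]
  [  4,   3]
No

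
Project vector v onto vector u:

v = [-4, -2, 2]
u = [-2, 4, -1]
v·u = (-4)(-2) + (-2)(4) + (2)(-1) = -2
u·u = (-2)² + (4)² + (-1)² = 21
proj_u(v) = (v·u / u·u) × u = (-2/21) × u

proj_u(v) = [4/21, -8/21, 2/21]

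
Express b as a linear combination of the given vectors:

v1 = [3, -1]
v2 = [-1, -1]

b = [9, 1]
c1 = 2, c2 = -3

b = 2·v1 + -3·v2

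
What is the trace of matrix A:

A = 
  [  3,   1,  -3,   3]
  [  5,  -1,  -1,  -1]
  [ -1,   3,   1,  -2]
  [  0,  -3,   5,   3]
6

tr(A) = 3 + -1 + 1 + 3 = 6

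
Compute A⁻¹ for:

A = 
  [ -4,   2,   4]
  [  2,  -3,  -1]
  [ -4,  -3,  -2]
det(A) = (-4)·((-3)(-2) - (-1)(-3)) - (2)·((2)(-2) - (-1)(-4)) + (4)·((2)(-3) - (-3)(-4))
  = (-4)(3) - (2)(-8) + (4)(-18)
  = -68
det(A) = -68 ≠ 0, so A is invertible.

Cofactors Cᵢⱼ = (-1)ⁱ⁺ʲ·Mᵢⱼ:
C = 
  [  3,   8, -18]
  [ -8,  24, -20]
  [ 10,   4,   8]

adj(A) = Cᵀ:
adj(A) = 
  [  3,  -8,  10]
  [  8,  24,   4]
  [-18, -20,   8]

A⁻¹ = (-1/68) · adj(A):
A⁻¹ = 
  [-3/68,  2/17, -5/34]
  [-2/17, -6/17, -1/17]
  [ 9/34,  5/17, -2/17]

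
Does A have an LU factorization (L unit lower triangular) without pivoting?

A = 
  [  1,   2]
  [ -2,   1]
Yes.
A[1,1] = 1 ≠ 0, so Gaussian elimination proceeds without a row swap: multiplier ℓ₂₁ = (-2)/(1) = -2, and U[2,2] = 1 - (-2)(2) = 5.
L = 
  [  1,   0]
  [ -2,   1]
U = 
  [  1,   2]
  [  0,   5]
Check row 2 of LU: [(-2)(1), (-2)(2) + 5] = [-2, 1] = row 2 of A ✓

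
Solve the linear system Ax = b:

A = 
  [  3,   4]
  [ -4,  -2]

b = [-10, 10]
Row reduce the augmented matrix [A|b]:
R2 → R2 + (4/3)·R1
REF = 
  [    3,     4,   -10]
  [    0,  10/3, -10/3]

Back-substitution:
x₂ = (-10/3) / (10/3) = -1
x₁ = (-10 - (4)(-1)) / 3 = -2

x = [-2, -1]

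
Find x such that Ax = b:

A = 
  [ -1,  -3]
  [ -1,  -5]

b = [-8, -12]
Row reduce the augmented matrix [A|b]:
R2 → R2 - (1)·R1
REF = 
  [ -1,  -3,  -8]
  [  0,  -2,  -4]

Back-substitution:
x₂ = (-4) / (-2) = 2
x₁ = (-8 - (-3)(2)) / (-1) = 2

x = [2, 2]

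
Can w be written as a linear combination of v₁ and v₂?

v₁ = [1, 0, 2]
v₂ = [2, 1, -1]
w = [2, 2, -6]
Yes

Form the augmented matrix and row-reduce:
[v₁|v₂|w] = 
  [  1,   2,   2]
  [  0,   1,   2]
  [  2,  -1,  -6]
R3 → R3 - (2)·R1
R3 → R3 + (5)·R2
REF = 
  [  1,   2,   2]
  [  0,   1,   2]
  [  0,   0,   0]

No row of the form [0 0 | nonzero], so the system is consistent. Back-substitution gives c₁ = -2, c₂ = 2: w = (-2)·v₁ + (2)·v₂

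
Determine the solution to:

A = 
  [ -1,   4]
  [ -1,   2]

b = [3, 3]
x = [-3, 0]

Row reduce the augmented matrix [A|b]:
R2 → R2 - (1)·R1
REF = 
  [ -1,   4,   3]
  [  0,  -2,   0]

Back-substitution:
x₂ = 0 / (-2) = 0
x₁ = (3 - (4)(0)) / (-1) = -3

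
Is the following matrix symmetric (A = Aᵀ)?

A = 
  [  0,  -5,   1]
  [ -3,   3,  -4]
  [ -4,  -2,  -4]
No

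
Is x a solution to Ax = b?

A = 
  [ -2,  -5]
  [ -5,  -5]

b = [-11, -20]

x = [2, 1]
No

Ax = [-9, -15] ≠ b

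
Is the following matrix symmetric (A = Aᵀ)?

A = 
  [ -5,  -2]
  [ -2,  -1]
Yes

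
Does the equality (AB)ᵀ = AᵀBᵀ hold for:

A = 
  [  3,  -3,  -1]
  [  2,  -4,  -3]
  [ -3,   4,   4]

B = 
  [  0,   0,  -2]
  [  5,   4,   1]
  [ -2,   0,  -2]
No

(AB)ᵀ = 
  [-13, -14,  12]
  [-12, -16,  16]
  [ -7,  -2,   2]

AᵀBᵀ = 
  [  6,  20,   0]
  [ -8, -27,  -2]
  [ -8, -13,  -6]

The two matrices differ, so (AB)ᵀ ≠ AᵀBᵀ in general. The correct identity is (AB)ᵀ = BᵀAᵀ.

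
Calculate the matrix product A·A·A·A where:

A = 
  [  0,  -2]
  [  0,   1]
A² = A·A:
A²[1,1] = (0)(0) + (-2)(0) = 0
A²[1,2] = (0)(-2) + (-2)(1) = -2
A²[2,1] = (0)(0) + (1)(0) = 0
A²[2,2] = (0)(-2) + (1)(1) = 1
A² = 
  [  0,  -2]
  [  0,   1]

A^3 = A^2·A:
A^3[1,1] = (0)(0) + (-2)(0) = 0
A^3[1,2] = (0)(-2) + (-2)(1) = -2
A^3[2,1] = (0)(0) + (1)(0) = 0
A^3[2,2] = (0)(-2) + (1)(1) = 1
A^3 = 
  [  0,  -2]
  [  0,   1]

A^4 = A^3·A:
A^4[1,1] = (0)(0) + (-2)(0) = 0
A^4[1,2] = (0)(-2) + (-2)(1) = -2
A^4[2,1] = (0)(0) + (1)(0) = 0
A^4[2,2] = (0)(-2) + (1)(1) = 1
A^4 = 
  [  0,  -2]
  [  0,   1]

Therefore
A^4 = 
  [  0,  -2]
  [  0,   1]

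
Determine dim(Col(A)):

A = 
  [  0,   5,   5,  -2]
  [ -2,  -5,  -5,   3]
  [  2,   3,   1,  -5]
Row reduce:
Swap R1 ↔ R2
R3 → R3 + (1)·R1
R3 → R3 + (2/5)·R2
REF = 
  [   -2,    -5,    -5,     3]
  [    0,     5,     5,    -2]
  [    0,     0,    -2, -14/5]
Pivot columns: 1, 2, 3 → 3 pivots.
dim(Col(A)) = number of pivot columns = 3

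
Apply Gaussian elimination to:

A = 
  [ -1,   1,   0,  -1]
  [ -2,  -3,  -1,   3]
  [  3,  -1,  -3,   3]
Row operations:
R2 → R2 - (2)·R1
R3 → R3 + (3)·R1
R3 → R3 + (2/5)·R2

Resulting echelon form:
REF = 
  [   -1,     1,     0,    -1]
  [    0,    -5,    -1,     5]
  [    0,     0, -17/5,     2]

Rank = 3 (number of non-zero pivot rows).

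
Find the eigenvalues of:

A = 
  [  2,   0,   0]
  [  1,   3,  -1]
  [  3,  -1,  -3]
λ = 2, √10, -√10  (≈ 2, 3.162, -3.162)

Characteristic polynomial: det(λI - A) = λ³ - 2λ² - 10λ + 20
Testing integer divisors of the constant term: p(2) = 0, so (λ - 2) is a factor:
p(λ) = (λ - 2)(λ² - 10)
λ² - 10 = 0  ⇒  λ = (0 ± √((0)² - 4·(-10)))/2 = (0 ± √(40))/2
  = √10,  -√10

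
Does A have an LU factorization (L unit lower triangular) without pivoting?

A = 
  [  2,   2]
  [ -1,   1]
Yes.
A[1,1] = 2 ≠ 0, so Gaussian elimination proceeds without a row swap: multiplier ℓ₂₁ = (-1)/(2) = -1/2, and U[2,2] = 1 - (-1/2)(2) = 2.
L = 
  [   1,    0]
  [-1/2,    1]
U = 
  [  2,   2]
  [  0,   2]
Check row 2 of LU: [(-1/2)(2), (-1/2)(2) + 2] = [-1, 1] = row 2 of A ✓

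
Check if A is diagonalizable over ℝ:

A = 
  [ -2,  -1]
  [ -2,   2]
Yes

tr(A) = 0, det(A) = -6
Characteristic polynomial: λ² - tr(A)λ + det(A) = λ² - 6
λ² - 6 = 0  ⇒  λ = (0 ± √((0)² - 4·(-6)))/2 = (0 ± √(24))/2
  = √6,  -√6
Eigenvalues: √6, -√6  (≈ 2.449, -2.449)
The two irrational eigenvalues are distinct (simple), so each has alg. mult. = geom. mult. = 1.
Sum of geometric multiplicities equals n, so A has n independent eigenvectors.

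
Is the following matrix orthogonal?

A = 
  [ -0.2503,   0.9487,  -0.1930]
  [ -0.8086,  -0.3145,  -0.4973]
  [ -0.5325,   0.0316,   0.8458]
Yes

AᵀA = 
  [  1,   0,   0]
  [  0,   0.9999,   0]
  [  0,   0,   0.9999]
≈ I (equal to I up to the 4-dp rounding of the entries)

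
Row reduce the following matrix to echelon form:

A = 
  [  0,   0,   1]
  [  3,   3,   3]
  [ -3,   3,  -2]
Row operations:
Swap R1 ↔ R2
R3 → R3 + (1)·R1
Swap R2 ↔ R3

Resulting echelon form:
REF = 
  [  3,   3,   3]
  [  0,   6,   1]
  [  0,   0,   1]

Rank = 3 (number of non-zero pivot rows).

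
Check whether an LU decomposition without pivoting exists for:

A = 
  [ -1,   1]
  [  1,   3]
Yes.
A[1,1] = -1 ≠ 0, so Gaussian elimination proceeds without a row swap: multiplier ℓ₂₁ = (1)/(-1) = -1, and U[2,2] = 3 - (-1)(1) = 4.
L = 
  [  1,   0]
  [ -1,   1]
U = 
  [ -1,   1]
  [  0,   4]
Check row 2 of LU: [(-1)(-1), (-1)(1) + 4] = [1, 3] = row 2 of A ✓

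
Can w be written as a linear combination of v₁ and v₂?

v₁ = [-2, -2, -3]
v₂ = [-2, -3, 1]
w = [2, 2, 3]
Yes

Form the augmented matrix and row-reduce:
[v₁|v₂|w] = 
  [ -2,  -2,   2]
  [ -2,  -3,   2]
  [ -3,   1,   3]
R2 → R2 - (1)·R1
R3 → R3 - (3/2)·R1
R3 → R3 + (4)·R2
REF = 
  [ -2,  -2,   2]
  [  0,  -1,   0]
  [  0,   0,   0]

No row of the form [0 0 | nonzero], so the system is consistent. Back-substitution gives c₁ = -1, c₂ = 0: w = (-1)·v₁ + (0)·v₂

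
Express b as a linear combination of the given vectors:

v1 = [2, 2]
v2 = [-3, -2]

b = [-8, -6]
c1 = -1, c2 = 2

b = -1·v1 + 2·v2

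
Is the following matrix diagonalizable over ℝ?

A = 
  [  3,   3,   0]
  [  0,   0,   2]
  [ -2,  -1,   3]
No

Characteristic polynomial: det(λI - A) = λ³ - 6λ² + 11λ + 6
By the rational root theorem any rational root is an integer dividing 6; none of those is a root, so p(λ) has no rational roots and hence (being an irreducible cubic) no repeated roots.
Discriminant of the cubic: Δ = -3884
Δ < 0 ⇒ one real eigenvalue and a complex-conjugate pair: λ ≈ 3.217 + 1.856i, 3.217 - 1.856i, -0.4348
Has complex eigenvalues (not diagonalizable over ℝ).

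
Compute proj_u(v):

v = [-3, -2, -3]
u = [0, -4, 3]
proj_u(v) = [0, 4/25, -3/25]

v·u = (-3)(0) + (-2)(-4) + (-3)(3) = -1
u·u = (0)² + (-4)² + (3)² = 25
proj_u(v) = (v·u / u·u) × u = (-1/25) × u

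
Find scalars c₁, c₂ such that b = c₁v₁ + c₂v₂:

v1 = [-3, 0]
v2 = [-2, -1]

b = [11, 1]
c1 = -3, c2 = -1

b = -3·v1 + -1·v2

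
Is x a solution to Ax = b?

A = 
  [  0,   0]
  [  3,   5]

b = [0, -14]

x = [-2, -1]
No

Ax = [0, -11] ≠ b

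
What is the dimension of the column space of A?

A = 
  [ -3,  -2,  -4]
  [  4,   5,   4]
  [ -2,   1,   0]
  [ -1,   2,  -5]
dim(Col(A)) = 3

Row reduce:
R2 → R2 + (4/3)·R1
R3 → R3 - (2/3)·R1
R4 → R4 - (1/3)·R1
R3 → R3 - (1)·R2
R4 → R4 - (8/7)·R2
R4 → R4 + (15/28)·R3
REF = 
  [  -3,   -2,   -4]
  [   0,  7/3, -4/3]
  [   0,    0,    4]
  [   0,    0,    0]
Pivot columns: 1, 2, 3 → 3 pivots.
dim(Col(A)) = number of pivot columns = 3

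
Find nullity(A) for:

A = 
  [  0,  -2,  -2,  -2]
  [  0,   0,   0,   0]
nullity(A) = 3

Row reduce:
(no row operations needed)
REF = 
  [  0,  -2,  -2,  -2]
  [  0,   0,   0,   0]
Pivot columns: 2 → 1 pivot.
rank(A) = 1, so nullity(A) = 4 - 1 = 3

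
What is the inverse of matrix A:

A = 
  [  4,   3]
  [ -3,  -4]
det(A) = (4)(-4) - (3)(-3) = -7
For a 2×2 matrix, A⁻¹ = (1/det(A)) · [[d, -b], [-c, a]]
    = (-1/7) · [[-4, -3], [3, 4]]

A⁻¹ = 
  [ 4/7,  3/7]
  [-3/7, -4/7]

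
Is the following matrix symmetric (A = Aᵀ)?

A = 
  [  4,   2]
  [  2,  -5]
Yes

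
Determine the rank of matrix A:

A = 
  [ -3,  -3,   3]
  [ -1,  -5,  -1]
Row reduce:
R2 → R2 - (1/3)·R1
REF = 
  [ -3,  -3,   3]
  [  0,  -4,  -2]
Pivot columns: 1, 2 → 2 pivots.

rank(A) = 2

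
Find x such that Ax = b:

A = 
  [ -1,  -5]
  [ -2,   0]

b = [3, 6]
x = [-3, 0]

Row reduce the augmented matrix [A|b]:
R2 → R2 - (2)·R1
REF = 
  [ -1,  -5,   3]
  [  0,  10,   0]

Back-substitution:
x₂ = 0 / 10 = 0
x₁ = (3 - (-5)(0)) / (-1) = -3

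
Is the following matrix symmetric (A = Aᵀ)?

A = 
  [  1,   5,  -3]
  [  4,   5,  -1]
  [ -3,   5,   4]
No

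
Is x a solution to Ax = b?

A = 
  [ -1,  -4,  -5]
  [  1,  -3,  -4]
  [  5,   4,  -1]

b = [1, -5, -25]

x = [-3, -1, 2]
No

Ax = [-3, -8, -21] ≠ b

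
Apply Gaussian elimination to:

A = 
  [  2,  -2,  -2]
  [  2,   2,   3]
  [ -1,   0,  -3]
Row operations:
R2 → R2 - (1)·R1
R3 → R3 + (1/2)·R1
R3 → R3 + (1/4)·R2

Resulting echelon form:
REF = 
  [    2,    -2,    -2]
  [    0,     4,     5]
  [    0,     0, -11/4]

Rank = 3 (number of non-zero pivot rows).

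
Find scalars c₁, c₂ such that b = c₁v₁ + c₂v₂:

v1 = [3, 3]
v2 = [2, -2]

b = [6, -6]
c1 = 0, c2 = 3

b = 0·v1 + 3·v2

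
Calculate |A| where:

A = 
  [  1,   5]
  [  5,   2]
For a 2×2 matrix, det = ad - bc = (1)(2) - (5)(5) = -23

det(A) = -23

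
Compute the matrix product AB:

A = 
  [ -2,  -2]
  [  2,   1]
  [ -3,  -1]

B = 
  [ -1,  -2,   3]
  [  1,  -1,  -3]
A is 3×2 and B is 2×3, so AB is 3×3. Each entry is (row of A)·(column of B):
AB[1,1] = (-2)(-1) + (-2)(1) = 0
AB[1,2] = (-2)(-2) + (-2)(-1) = 6
AB[1,3] = (-2)(3) + (-2)(-3) = 0
AB[2,1] = (2)(-1) + (1)(1) = -1
AB[2,2] = (2)(-2) + (1)(-1) = -5
AB[2,3] = (2)(3) + (1)(-3) = 3
AB[3,1] = (-3)(-1) + (-1)(1) = 2
AB[3,2] = (-3)(-2) + (-1)(-1) = 7
AB[3,3] = (-3)(3) + (-1)(-3) = -6

AB = 
  [  0,   6,   0]
  [ -1,  -5,   3]
  [  2,   7,  -6]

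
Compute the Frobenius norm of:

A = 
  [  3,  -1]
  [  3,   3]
||A||_F = 5.292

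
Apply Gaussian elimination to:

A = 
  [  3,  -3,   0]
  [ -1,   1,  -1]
Row operations:
R2 → R2 + (1/3)·R1

Resulting echelon form:
REF = 
  [  3,  -3,   0]
  [  0,   0,  -1]

Rank = 2 (number of non-zero pivot rows).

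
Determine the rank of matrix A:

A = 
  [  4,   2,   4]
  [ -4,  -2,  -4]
rank(A) = 1

Row reduce:
R2 → R2 + (1)·R1
REF = 
  [  4,   2,   4]
  [  0,   0,   0]
Pivot columns: 1 → 1 pivot.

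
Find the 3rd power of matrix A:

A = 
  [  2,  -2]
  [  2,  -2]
A² = A·A:
A²[1,1] = (2)(2) + (-2)(2) = 0
A²[1,2] = (2)(-2) + (-2)(-2) = 0
A²[2,1] = (2)(2) + (-2)(2) = 0
A²[2,2] = (2)(-2) + (-2)(-2) = 0
A² = 
  [  0,   0]
  [  0,   0]

A^3 = A^2·A:
A^3[1,1] = (0)(2) + (0)(2) = 0
A^3[1,2] = (0)(-2) + (0)(-2) = 0
A^3[2,1] = (0)(2) + (0)(2) = 0
A^3[2,2] = (0)(-2) + (0)(-2) = 0
A^3 = 
  [  0,   0]
  [  0,   0]

Therefore
A^3 = 
  [  0,   0]
  [  0,   0]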